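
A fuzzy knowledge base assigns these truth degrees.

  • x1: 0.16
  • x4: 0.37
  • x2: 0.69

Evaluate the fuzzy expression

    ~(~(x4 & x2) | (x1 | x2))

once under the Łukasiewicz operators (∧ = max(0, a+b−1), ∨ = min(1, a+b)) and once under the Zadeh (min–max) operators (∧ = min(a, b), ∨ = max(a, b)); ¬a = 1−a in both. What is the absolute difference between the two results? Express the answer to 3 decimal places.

Under Łukasiewicz:
  x4 & x2 = max(0, a+b−1) on (0.37, 0.69) = 0.06
  ~(x4 & x2) = 1 − 0.06 = 0.94
  x1 | x2 = min(1, a+b) on (0.16, 0.69) = 0.85
  ~(x4 & x2) | (x1 | x2) = min(1, a+b) on (0.94, 0.85) = 1.00
  ~(~(x4 & x2) | (x1 | x2)) = 1 − 1.00 = 0.00
  → value = 0.0000
Under Zadeh (min–max):
  x4 & x2 = min(a, b) on (0.37, 0.69) = 0.37
  ~(x4 & x2) = 1 − 0.37 = 0.63
  x1 | x2 = max(a, b) on (0.16, 0.69) = 0.69
  ~(x4 & x2) | (x1 | x2) = max(a, b) on (0.63, 0.69) = 0.69
  ~(~(x4 & x2) | (x1 | x2)) = 1 − 0.69 = 0.31
  → value = 0.3100
|0.0000 − 0.3100| = 0.310

0.310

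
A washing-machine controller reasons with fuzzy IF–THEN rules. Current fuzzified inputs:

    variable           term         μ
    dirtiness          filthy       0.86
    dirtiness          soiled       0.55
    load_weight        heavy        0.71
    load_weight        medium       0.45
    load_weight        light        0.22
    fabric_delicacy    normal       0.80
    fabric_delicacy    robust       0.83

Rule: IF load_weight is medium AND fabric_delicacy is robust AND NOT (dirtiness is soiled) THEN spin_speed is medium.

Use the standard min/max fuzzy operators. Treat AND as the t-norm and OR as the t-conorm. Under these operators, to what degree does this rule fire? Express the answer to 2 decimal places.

firing strength: medium=0.45, robust=0.83, ¬soiled=1−0.55=0.45; AND[min(a, b)] → w = 0.45

0.45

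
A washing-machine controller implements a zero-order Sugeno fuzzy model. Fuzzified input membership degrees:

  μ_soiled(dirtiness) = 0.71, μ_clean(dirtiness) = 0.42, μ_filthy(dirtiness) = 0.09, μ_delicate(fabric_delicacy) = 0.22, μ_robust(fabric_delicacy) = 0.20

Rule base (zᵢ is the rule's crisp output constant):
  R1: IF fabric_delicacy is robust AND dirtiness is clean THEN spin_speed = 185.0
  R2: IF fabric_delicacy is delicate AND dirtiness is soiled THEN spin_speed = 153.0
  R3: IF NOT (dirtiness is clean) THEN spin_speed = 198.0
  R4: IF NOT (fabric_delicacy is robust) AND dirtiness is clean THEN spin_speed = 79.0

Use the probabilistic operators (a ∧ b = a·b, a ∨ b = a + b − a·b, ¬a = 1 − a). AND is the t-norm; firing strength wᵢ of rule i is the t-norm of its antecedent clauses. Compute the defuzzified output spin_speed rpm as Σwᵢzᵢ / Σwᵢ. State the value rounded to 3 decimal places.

156.394

R1 (z=185.0): robust=0.20, clean=0.42; AND[a·b] → w = 0.0840
R2 (z=153.0): delicate=0.22, soiled=0.71; AND[a·b] → w = 0.1562
R3 (z=198.0): ¬clean=1−0.42=0.58 → w = 0.5800
R4 (z=79.0): ¬robust=1−0.20=0.80, clean=0.42; AND[a·b] → w = 0.3360
Weighted average = (0.0840·185.0 + 0.1562·153.0 + 0.5800·198.0 + 0.3360·79.0) / (0.0840 + 0.1562 + 0.5800 + 0.3360)
  = 180.8226 / 1.1562 = 156.394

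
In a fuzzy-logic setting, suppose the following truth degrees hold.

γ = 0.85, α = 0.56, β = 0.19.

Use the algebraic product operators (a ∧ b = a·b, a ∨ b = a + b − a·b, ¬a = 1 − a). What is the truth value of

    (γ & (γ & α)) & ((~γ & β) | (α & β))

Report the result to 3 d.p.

γ & α = a·b on (0.8500, 0.5600) = 0.4760
γ & (γ & α) = a·b on (0.8500, 0.4760) = 0.4046
~γ = 1 − 0.8500 = 0.1500
~γ & β = a·b on (0.1500, 0.1900) = 0.0285
α & β = a·b on (0.5600, 0.1900) = 0.1064
(~γ & β) | (α & β) = a + b − a·b on (0.0285, 0.1064) = 0.1319
(γ & (γ & α)) & ((~γ & β) | (α & β)) = a·b on (0.4046, 0.1319) = 0.0534

0.053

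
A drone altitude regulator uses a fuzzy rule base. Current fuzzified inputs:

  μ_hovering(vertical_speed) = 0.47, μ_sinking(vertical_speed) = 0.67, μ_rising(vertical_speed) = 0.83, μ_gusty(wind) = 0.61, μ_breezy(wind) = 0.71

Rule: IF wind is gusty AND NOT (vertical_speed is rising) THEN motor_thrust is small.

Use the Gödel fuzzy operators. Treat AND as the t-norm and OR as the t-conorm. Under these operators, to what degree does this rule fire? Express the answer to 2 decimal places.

0.17

firing strength: gusty=0.61, ¬rising=1−0.83=0.17; AND[min(a, b)] → w = 0.17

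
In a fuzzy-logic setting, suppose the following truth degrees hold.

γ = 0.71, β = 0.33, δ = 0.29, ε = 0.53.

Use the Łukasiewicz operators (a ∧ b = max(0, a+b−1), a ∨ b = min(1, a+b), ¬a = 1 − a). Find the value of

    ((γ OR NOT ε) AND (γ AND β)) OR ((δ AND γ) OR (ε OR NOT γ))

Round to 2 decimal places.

NOT ε = 1 − 0.53 = 0.47
γ OR NOT ε = min(1, a+b) on (0.71, 0.47) = 1.00
γ AND β = max(0, a+b−1) on (0.71, 0.33) = 0.04
(γ OR NOT ε) AND (γ AND β) = max(0, a+b−1) on (1.00, 0.04) = 0.04
δ AND γ = max(0, a+b−1) on (0.29, 0.71) = 0.00
NOT γ = 1 − 0.71 = 0.29
ε OR NOT γ = min(1, a+b) on (0.53, 0.29) = 0.82
(δ AND γ) OR (ε OR NOT γ) = min(1, a+b) on (0.00, 0.82) = 0.82
((γ OR NOT ε) AND (γ AND β)) OR ((δ AND γ) OR (ε OR NOT γ)) = min(1, a+b) on (0.04, 0.82) = 0.86

0.86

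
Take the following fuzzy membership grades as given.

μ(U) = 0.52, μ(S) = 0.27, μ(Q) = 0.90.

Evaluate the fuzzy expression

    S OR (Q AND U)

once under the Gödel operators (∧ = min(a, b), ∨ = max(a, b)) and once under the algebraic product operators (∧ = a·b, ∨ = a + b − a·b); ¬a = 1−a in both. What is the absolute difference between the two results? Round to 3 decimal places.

Under Gödel:
  Q AND U = min(a, b) on (0.90, 0.52) = 0.52
  S OR (Q AND U) = max(a, b) on (0.27, 0.52) = 0.52
  → value = 0.5200
Under algebraic product:
  Q AND U = a·b on (0.9000, 0.5200) = 0.4680
  S OR (Q AND U) = a + b − a·b on (0.2700, 0.4680) = 0.6116
  → value = 0.6116
|0.5200 − 0.6116| = 0.092

0.092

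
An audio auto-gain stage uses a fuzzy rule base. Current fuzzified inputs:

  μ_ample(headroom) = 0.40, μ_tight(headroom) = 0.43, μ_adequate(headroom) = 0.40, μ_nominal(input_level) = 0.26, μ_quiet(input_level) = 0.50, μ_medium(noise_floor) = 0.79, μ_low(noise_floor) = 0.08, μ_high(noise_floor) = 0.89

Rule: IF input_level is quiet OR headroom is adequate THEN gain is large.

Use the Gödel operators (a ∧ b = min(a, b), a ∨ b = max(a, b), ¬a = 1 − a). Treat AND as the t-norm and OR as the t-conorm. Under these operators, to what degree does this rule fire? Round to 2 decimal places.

firing strength: quiet=0.50, adequate=0.40; OR[max(a, b)] → w = 0.50

0.50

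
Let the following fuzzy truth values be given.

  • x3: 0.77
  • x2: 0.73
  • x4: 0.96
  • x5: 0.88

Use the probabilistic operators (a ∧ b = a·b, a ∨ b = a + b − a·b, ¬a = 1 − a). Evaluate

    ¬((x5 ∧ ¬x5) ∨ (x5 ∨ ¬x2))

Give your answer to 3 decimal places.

¬x5 = 1 − 0.8800 = 0.1200
x5 ∧ ¬x5 = a·b on (0.8800, 0.1200) = 0.1056
¬x2 = 1 − 0.7300 = 0.2700
x5 ∨ ¬x2 = a + b − a·b on (0.8800, 0.2700) = 0.9124
(x5 ∧ ¬x5) ∨ (x5 ∨ ¬x2) = a + b − a·b on (0.1056, 0.9124) = 0.9217
¬((x5 ∧ ¬x5) ∨ (x5 ∨ ¬x2)) = 1 − 0.9217 = 0.0783

0.078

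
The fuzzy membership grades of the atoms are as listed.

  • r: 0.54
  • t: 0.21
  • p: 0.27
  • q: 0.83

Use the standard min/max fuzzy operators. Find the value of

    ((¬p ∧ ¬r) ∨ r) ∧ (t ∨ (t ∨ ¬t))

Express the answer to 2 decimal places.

0.54

¬p = 1 − 0.27 = 0.73
¬r = 1 − 0.54 = 0.46
¬p ∧ ¬r = min(a, b) on (0.73, 0.46) = 0.46
(¬p ∧ ¬r) ∨ r = max(a, b) on (0.46, 0.54) = 0.54
¬t = 1 − 0.21 = 0.79
t ∨ ¬t = max(a, b) on (0.21, 0.79) = 0.79
t ∨ (t ∨ ¬t) = max(a, b) on (0.21, 0.79) = 0.79
((¬p ∧ ¬r) ∨ r) ∧ (t ∨ (t ∨ ¬t)) = min(a, b) on (0.54, 0.79) = 0.54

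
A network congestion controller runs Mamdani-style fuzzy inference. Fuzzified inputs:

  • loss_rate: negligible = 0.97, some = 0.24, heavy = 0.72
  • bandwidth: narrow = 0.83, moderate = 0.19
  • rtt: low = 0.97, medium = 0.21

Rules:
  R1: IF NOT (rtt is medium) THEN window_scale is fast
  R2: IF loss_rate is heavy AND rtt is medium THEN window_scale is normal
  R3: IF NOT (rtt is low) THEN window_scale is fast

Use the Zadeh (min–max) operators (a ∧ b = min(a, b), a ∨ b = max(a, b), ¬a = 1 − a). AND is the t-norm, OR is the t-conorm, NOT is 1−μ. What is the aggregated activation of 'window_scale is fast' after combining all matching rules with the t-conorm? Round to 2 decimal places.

0.79

R1: ¬medium=1−0.21=0.79 → w = 0.79
R2: heavy=0.72, medium=0.21; AND[min(a, b)] → w = 0.21
R3: ¬low=1−0.97=0.03 → w = 0.03
Rules with consequent 'fast': {R1, R3} → strengths 0.79, 0.03
Aggregate via t-conorm [max(a, b)]: 0.79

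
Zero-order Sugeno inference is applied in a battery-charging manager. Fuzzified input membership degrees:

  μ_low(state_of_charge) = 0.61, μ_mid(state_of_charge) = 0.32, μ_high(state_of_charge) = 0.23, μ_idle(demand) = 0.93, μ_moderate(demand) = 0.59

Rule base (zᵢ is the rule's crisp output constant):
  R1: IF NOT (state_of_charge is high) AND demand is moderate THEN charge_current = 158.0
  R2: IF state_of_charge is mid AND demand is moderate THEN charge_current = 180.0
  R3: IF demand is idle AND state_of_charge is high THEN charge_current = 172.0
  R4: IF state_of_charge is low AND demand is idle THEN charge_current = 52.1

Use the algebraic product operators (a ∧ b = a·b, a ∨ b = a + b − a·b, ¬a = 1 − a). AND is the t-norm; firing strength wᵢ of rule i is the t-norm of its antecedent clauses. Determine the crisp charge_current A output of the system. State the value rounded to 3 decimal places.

120.839

R1 (z=158.0): ¬high=1−0.23=0.77, moderate=0.59; AND[a·b] → w = 0.4543
R2 (z=180.0): mid=0.32, moderate=0.59; AND[a·b] → w = 0.1888
R3 (z=172.0): idle=0.93, high=0.23; AND[a·b] → w = 0.2139
R4 (z=52.1): low=0.61, idle=0.93; AND[a·b] → w = 0.5673
Weighted average = (0.4543·158.0 + 0.1888·180.0 + 0.2139·172.0 + 0.5673·52.1) / (0.4543 + 0.1888 + 0.2139 + 0.5673)
  = 172.1105 / 1.4243 = 120.839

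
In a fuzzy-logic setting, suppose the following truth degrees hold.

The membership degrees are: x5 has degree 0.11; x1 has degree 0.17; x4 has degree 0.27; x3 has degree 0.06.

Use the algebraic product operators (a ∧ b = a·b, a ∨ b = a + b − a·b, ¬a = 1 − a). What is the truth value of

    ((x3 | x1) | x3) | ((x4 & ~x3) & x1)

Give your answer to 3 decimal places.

x3 | x1 = a + b − a·b on (0.0600, 0.1700) = 0.2198
(x3 | x1) | x3 = a + b − a·b on (0.2198, 0.0600) = 0.2666
~x3 = 1 − 0.0600 = 0.9400
x4 & ~x3 = a·b on (0.2700, 0.9400) = 0.2538
(x4 & ~x3) & x1 = a·b on (0.2538, 0.1700) = 0.0431
((x3 | x1) | x3) | ((x4 & ~x3) & x1) = a + b − a·b on (0.2666, 0.0431) = 0.2983

0.298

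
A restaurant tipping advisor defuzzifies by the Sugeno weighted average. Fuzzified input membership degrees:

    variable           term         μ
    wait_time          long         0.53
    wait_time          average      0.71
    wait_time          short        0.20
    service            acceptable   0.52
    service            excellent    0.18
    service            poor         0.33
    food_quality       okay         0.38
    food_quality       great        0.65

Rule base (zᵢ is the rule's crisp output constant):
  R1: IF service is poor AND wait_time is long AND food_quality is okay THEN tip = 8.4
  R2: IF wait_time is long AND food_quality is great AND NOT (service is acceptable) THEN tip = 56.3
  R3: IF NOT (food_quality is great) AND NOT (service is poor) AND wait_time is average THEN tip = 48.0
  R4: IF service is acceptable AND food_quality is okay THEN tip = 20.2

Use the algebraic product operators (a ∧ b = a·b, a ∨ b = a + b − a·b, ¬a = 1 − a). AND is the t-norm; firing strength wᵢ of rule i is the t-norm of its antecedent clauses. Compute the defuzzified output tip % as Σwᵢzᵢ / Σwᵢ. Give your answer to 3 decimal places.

R1 (z=8.4): poor=0.33, long=0.53, okay=0.38; AND[a·b] → w = 0.0665
R2 (z=56.3): long=0.53, great=0.65, ¬acceptable=1−0.52=0.48; AND[a·b] → w = 0.1654
R3 (z=48.0): ¬great=1−0.65=0.35, ¬poor=1−0.33=0.67, average=0.71; AND[a·b] → w = 0.1665
R4 (z=20.2): acceptable=0.52, okay=0.38; AND[a·b] → w = 0.1976
Weighted average = (0.0665·8.4 + 0.1654·56.3 + 0.1665·48.0 + 0.1976·20.2) / (0.0665 + 0.1654 + 0.1665 + 0.1976)
  = 21.8513 / 0.5959 = 36.668

36.668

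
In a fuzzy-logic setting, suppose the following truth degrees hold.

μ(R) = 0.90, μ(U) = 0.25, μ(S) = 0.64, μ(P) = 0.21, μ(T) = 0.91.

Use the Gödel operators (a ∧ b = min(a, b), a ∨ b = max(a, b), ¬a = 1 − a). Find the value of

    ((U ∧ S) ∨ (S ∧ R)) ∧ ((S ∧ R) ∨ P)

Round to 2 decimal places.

U ∧ S = min(a, b) on (0.25, 0.64) = 0.25
S ∧ R = min(a, b) on (0.64, 0.90) = 0.64
(U ∧ S) ∨ (S ∧ R) = max(a, b) on (0.25, 0.64) = 0.64
S ∧ R = min(a, b) on (0.64, 0.90) = 0.64
(S ∧ R) ∨ P = max(a, b) on (0.64, 0.21) = 0.64
((U ∧ S) ∨ (S ∧ R)) ∧ ((S ∧ R) ∨ P) = min(a, b) on (0.64, 0.64) = 0.64

0.64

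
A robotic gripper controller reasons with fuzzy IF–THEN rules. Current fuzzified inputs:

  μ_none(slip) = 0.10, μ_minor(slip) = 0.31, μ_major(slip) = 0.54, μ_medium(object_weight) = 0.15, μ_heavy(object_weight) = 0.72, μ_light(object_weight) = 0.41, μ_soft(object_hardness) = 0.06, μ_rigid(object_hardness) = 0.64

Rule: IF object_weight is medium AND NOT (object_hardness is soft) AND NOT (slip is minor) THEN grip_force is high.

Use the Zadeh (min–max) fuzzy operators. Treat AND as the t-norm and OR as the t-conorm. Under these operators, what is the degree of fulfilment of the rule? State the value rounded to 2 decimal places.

firing strength: medium=0.15, ¬soft=1−0.06=0.94, ¬minor=1−0.31=0.69; AND[min(a, b)] → w = 0.15

0.15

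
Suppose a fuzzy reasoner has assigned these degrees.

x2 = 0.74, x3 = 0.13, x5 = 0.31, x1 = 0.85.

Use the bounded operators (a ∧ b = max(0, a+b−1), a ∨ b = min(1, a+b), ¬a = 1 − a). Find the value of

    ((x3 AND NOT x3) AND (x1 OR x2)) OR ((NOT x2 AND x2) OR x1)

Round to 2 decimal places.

0.85

NOT x3 = 1 − 0.13 = 0.87
x3 AND NOT x3 = max(0, a+b−1) on (0.13, 0.87) = 0.00
x1 OR x2 = min(1, a+b) on (0.85, 0.74) = 1.00
(x3 AND NOT x3) AND (x1 OR x2) = max(0, a+b−1) on (0.00, 1.00) = 0.00
NOT x2 = 1 − 0.74 = 0.26
NOT x2 AND x2 = max(0, a+b−1) on (0.26, 0.74) = 0.00
(NOT x2 AND x2) OR x1 = min(1, a+b) on (0.00, 0.85) = 0.85
((x3 AND NOT x3) AND (x1 OR x2)) OR ((NOT x2 AND x2) OR x1) = min(1, a+b) on (0.00, 0.85) = 0.85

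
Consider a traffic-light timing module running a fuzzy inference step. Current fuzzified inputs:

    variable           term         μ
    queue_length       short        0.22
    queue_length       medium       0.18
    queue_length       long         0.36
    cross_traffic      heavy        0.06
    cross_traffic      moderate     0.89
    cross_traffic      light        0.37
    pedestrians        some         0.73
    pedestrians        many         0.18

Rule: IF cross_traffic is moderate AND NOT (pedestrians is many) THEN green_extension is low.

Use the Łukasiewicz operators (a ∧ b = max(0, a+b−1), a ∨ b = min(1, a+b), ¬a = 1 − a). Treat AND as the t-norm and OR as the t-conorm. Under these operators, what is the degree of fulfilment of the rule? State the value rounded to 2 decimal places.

firing strength: moderate=0.89, ¬many=1−0.18=0.82; AND[max(0, a+b−1)] → w = 0.71

0.71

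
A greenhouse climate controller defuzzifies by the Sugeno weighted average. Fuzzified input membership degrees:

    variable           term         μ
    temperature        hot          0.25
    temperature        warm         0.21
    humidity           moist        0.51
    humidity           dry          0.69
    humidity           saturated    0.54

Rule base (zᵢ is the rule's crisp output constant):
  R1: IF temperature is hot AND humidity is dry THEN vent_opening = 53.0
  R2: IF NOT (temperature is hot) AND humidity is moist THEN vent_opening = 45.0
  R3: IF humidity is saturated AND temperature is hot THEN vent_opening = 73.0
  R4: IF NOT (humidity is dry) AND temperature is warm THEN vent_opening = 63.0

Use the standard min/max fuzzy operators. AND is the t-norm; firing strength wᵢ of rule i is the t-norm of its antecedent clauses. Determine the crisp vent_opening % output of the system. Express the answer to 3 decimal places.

55.475

R1 (z=53.0): hot=0.25, dry=0.69; AND[min(a, b)] → w = 0.25
R2 (z=45.0): ¬hot=1−0.25=0.75, moist=0.51; AND[min(a, b)] → w = 0.51
R3 (z=73.0): saturated=0.54, hot=0.25; AND[min(a, b)] → w = 0.25
R4 (z=63.0): ¬dry=1−0.69=0.31, warm=0.21; AND[min(a, b)] → w = 0.21
Weighted average = (0.25·53.0 + 0.51·45.0 + 0.25·73.0 + 0.21·63.0) / (0.25 + 0.51 + 0.25 + 0.21)
  = 67.6800 / 1.2200 = 55.475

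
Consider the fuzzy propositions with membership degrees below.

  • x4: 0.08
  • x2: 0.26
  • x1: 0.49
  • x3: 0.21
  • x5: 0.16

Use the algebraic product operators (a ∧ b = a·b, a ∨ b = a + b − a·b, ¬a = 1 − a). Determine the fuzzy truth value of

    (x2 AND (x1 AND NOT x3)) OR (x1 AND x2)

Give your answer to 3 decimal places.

NOT x3 = 1 − 0.2100 = 0.7900
x1 AND NOT x3 = a·b on (0.4900, 0.7900) = 0.3871
x2 AND (x1 AND NOT x3) = a·b on (0.2600, 0.3871) = 0.1006
x1 AND x2 = a·b on (0.4900, 0.2600) = 0.1274
(x2 AND (x1 AND NOT x3)) OR (x1 AND x2) = a + b − a·b on (0.1006, 0.1274) = 0.2152

0.215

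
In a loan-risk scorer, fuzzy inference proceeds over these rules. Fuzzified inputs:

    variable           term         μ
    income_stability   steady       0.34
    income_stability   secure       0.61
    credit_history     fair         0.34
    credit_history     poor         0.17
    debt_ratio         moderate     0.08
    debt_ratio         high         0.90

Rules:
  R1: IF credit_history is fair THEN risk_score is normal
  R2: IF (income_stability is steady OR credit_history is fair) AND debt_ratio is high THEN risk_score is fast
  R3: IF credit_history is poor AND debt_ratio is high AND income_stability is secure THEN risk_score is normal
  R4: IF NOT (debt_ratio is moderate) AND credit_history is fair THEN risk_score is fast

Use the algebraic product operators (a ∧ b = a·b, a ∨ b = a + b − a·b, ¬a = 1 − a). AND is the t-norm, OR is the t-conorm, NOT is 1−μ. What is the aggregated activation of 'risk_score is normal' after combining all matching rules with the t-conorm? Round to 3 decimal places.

0.402

R1: fair=0.34 → w = 0.3400
R2: (steady=0.34 OR fair=0.34) = 0.5644; AND[a·b] with high=0.90 → w = 0.5080
R3: poor=0.17, high=0.90, secure=0.61; AND[a·b] → w = 0.0933
R4: ¬moderate=1−0.08=0.92, fair=0.34; AND[a·b] → w = 0.3128
Rules with consequent 'normal': {R1, R3} → strengths 0.3400, 0.0933
Aggregate via t-conorm [a + b − a·b]: 0.4016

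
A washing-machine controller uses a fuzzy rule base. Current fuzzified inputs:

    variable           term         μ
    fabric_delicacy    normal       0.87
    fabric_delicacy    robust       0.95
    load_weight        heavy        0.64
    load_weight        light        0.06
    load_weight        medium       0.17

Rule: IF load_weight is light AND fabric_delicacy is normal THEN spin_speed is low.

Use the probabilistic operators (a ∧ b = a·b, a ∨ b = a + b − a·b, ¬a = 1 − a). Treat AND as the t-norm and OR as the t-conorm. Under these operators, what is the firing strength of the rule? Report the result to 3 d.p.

firing strength: light=0.06, normal=0.87; AND[a·b] → w = 0.0522

0.052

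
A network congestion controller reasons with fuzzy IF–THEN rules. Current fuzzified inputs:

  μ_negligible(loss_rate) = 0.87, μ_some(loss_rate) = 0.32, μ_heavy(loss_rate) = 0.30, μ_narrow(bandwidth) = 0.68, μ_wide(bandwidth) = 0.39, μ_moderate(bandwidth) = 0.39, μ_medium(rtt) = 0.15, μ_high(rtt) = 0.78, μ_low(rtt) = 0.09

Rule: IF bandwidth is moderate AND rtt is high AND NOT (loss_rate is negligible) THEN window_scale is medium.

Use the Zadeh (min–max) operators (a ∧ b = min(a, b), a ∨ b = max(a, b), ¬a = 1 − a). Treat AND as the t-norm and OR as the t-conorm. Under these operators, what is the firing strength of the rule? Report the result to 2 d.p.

firing strength: moderate=0.39, high=0.78, ¬negligible=1−0.87=0.13; AND[min(a, b)] → w = 0.13

0.13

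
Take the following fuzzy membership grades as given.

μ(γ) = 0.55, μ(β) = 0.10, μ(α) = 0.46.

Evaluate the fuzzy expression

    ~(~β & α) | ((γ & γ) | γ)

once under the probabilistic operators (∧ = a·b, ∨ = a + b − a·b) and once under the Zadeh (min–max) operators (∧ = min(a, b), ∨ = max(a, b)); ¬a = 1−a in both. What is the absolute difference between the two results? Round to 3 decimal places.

0.320

Under probabilistic:
  ~β = 1 − 0.1000 = 0.9000
  ~β & α = a·b on (0.9000, 0.4600) = 0.4140
  ~(~β & α) = 1 − 0.4140 = 0.5860
  γ & γ = a·b on (0.5500, 0.5500) = 0.3025
  (γ & γ) | γ = a + b − a·b on (0.3025, 0.5500) = 0.6861
  ~(~β & α) | ((γ & γ) | γ) = a + b − a·b on (0.5860, 0.6861) = 0.8701
  → value = 0.8701
Under Zadeh (min–max):
  ~β = 1 − 0.10 = 0.90
  ~β & α = min(a, b) on (0.90, 0.46) = 0.46
  ~(~β & α) = 1 − 0.46 = 0.54
  γ & γ = min(a, b) on (0.55, 0.55) = 0.55
  (γ & γ) | γ = max(a, b) on (0.55, 0.55) = 0.55
  ~(~β & α) | ((γ & γ) | γ) = max(a, b) on (0.54, 0.55) = 0.55
  → value = 0.5500
|0.8701 − 0.5500| = 0.320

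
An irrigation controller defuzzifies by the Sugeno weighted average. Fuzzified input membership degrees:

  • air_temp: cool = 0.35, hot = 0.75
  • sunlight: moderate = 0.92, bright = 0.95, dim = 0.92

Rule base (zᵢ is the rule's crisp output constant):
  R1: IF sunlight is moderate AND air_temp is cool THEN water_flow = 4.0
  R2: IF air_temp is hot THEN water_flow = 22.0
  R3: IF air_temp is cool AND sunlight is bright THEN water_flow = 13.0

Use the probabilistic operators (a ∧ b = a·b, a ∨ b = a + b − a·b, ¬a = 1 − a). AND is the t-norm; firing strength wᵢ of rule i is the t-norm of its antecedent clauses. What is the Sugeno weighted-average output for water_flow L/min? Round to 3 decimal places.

15.743

R1 (z=4.0): moderate=0.92, cool=0.35; AND[a·b] → w = 0.3220
R2 (z=22.0): hot=0.75 → w = 0.7500
R3 (z=13.0): cool=0.35, bright=0.95; AND[a·b] → w = 0.3325
Weighted average = (0.3220·4.0 + 0.7500·22.0 + 0.3325·13.0) / (0.3220 + 0.7500 + 0.3325)
  = 22.1105 / 1.4045 = 15.743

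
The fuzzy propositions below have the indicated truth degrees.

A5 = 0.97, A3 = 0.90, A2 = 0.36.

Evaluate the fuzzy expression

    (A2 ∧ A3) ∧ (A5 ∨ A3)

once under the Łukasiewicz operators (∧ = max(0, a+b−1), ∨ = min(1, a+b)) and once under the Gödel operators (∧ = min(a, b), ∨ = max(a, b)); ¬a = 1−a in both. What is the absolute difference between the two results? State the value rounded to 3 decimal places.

0.100

Under Łukasiewicz:
  A2 ∧ A3 = max(0, a+b−1) on (0.36, 0.90) = 0.26
  A5 ∨ A3 = min(1, a+b) on (0.97, 0.90) = 1.00
  (A2 ∧ A3) ∧ (A5 ∨ A3) = max(0, a+b−1) on (0.26, 1.00) = 0.26
  → value = 0.2600
Under Gödel:
  A2 ∧ A3 = min(a, b) on (0.36, 0.90) = 0.36
  A5 ∨ A3 = max(a, b) on (0.97, 0.90) = 0.97
  (A2 ∧ A3) ∧ (A5 ∨ A3) = min(a, b) on (0.36, 0.97) = 0.36
  → value = 0.3600
|0.2600 − 0.3600| = 0.100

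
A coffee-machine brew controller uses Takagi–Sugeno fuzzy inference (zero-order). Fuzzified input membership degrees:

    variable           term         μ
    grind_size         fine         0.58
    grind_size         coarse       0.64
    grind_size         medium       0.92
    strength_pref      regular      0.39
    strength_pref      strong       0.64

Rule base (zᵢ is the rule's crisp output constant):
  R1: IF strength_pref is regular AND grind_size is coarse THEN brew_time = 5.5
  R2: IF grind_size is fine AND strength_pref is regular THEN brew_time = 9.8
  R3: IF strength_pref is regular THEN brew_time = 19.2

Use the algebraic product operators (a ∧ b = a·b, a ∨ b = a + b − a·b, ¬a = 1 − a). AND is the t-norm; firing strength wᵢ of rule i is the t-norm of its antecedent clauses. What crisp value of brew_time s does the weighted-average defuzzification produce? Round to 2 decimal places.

R1 (z=5.5): regular=0.39, coarse=0.64; AND[a·b] → w = 0.2496
R2 (z=9.8): fine=0.58, regular=0.39; AND[a·b] → w = 0.2262
R3 (z=19.2): regular=0.39 → w = 0.3900
Weighted average = (0.2496·5.5 + 0.2262·9.8 + 0.3900·19.2) / (0.2496 + 0.2262 + 0.3900)
  = 11.0776 / 0.8658 = 12.79

12.79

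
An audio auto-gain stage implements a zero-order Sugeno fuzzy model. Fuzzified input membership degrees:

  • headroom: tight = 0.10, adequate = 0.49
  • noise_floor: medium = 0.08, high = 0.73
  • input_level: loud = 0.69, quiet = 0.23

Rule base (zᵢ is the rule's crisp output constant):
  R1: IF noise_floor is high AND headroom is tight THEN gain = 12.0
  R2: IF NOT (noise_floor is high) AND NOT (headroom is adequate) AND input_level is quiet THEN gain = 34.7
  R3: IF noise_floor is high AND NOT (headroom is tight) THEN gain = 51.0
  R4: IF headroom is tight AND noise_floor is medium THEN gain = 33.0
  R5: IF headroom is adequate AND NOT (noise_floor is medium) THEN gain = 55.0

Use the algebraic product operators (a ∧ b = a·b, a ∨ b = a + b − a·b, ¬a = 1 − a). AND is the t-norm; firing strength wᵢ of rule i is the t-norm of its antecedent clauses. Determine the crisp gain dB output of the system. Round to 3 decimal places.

49.604

R1 (z=12.0): high=0.73, tight=0.10; AND[a·b] → w = 0.0730
R2 (z=34.7): ¬high=1−0.73=0.27, ¬adequate=1−0.49=0.51, quiet=0.23; AND[a·b] → w = 0.0317
R3 (z=51.0): high=0.73, ¬tight=1−0.10=0.90; AND[a·b] → w = 0.6570
R4 (z=33.0): tight=0.10, medium=0.08; AND[a·b] → w = 0.0080
R5 (z=55.0): adequate=0.49, ¬medium=1−0.08=0.92; AND[a·b] → w = 0.4508
Weighted average = (0.0730·12.0 + 0.0317·34.7 + 0.6570·51.0 + 0.0080·33.0 + 0.4508·55.0) / (0.0730 + 0.0317 + 0.6570 + 0.0080 + 0.4508)
  = 60.5400 / 1.2205 = 49.604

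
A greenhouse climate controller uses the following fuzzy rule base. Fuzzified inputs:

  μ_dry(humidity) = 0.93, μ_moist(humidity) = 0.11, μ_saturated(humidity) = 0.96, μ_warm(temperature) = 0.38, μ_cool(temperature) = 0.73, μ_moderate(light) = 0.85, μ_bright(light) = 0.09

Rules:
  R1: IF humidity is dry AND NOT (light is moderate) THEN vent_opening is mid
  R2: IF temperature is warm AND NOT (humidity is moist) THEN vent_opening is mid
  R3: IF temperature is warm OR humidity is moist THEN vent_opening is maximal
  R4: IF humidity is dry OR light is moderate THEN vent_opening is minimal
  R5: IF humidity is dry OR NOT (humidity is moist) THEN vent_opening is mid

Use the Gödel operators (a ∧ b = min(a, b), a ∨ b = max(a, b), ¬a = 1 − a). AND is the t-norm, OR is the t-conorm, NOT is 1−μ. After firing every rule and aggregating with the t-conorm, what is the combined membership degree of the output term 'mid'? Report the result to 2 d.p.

R1: dry=0.93, ¬moderate=1−0.85=0.15; AND[min(a, b)] → w = 0.15
R2: warm=0.38, ¬moist=1−0.11=0.89; AND[min(a, b)] → w = 0.38
R3: warm=0.38, moist=0.11; OR[max(a, b)] → w = 0.38
R4: dry=0.93, moderate=0.85; OR[max(a, b)] → w = 0.93
R5: dry=0.93, ¬moist=1−0.11=0.89; OR[max(a, b)] → w = 0.93
Rules with consequent 'mid': {R1, R2, R5} → strengths 0.15, 0.38, 0.93
Aggregate via t-conorm [max(a, b)]: 0.93

0.93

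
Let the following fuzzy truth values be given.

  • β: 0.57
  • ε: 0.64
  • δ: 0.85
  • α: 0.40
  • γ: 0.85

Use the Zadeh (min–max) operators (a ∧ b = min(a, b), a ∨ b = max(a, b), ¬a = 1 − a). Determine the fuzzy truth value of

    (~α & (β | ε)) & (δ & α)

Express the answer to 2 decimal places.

0.40

~α = 1 − 0.40 = 0.60
β | ε = max(a, b) on (0.57, 0.64) = 0.64
~α & (β | ε) = min(a, b) on (0.60, 0.64) = 0.60
δ & α = min(a, b) on (0.85, 0.40) = 0.40
(~α & (β | ε)) & (δ & α) = min(a, b) on (0.60, 0.40) = 0.40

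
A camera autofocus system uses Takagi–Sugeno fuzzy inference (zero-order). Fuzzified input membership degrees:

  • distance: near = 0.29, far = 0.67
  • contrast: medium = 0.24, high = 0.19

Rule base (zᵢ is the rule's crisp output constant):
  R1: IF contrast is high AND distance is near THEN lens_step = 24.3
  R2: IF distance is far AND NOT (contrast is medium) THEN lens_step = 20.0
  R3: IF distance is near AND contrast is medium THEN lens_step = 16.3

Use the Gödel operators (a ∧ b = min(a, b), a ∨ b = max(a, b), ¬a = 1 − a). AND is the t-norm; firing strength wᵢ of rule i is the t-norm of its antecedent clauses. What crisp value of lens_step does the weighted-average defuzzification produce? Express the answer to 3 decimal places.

19.935

R1 (z=24.3): high=0.19, near=0.29; AND[min(a, b)] → w = 0.19
R2 (z=20.0): far=0.67, ¬medium=1−0.24=0.76; AND[min(a, b)] → w = 0.67
R3 (z=16.3): near=0.29, medium=0.24; AND[min(a, b)] → w = 0.24
Weighted average = (0.19·24.3 + 0.67·20.0 + 0.24·16.3) / (0.19 + 0.67 + 0.24)
  = 21.9290 / 1.1000 = 19.935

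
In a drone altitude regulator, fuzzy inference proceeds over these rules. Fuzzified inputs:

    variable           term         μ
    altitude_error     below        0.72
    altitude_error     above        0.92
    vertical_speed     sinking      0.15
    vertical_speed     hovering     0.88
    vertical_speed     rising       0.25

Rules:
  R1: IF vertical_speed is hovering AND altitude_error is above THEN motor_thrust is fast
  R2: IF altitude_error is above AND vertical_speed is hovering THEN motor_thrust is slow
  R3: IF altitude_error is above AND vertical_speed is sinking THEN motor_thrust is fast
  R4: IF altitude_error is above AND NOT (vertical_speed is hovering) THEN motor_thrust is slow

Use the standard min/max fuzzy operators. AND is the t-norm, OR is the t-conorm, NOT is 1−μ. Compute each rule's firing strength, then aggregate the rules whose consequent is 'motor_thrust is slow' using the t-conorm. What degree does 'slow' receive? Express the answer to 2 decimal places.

R1: hovering=0.88, above=0.92; AND[min(a, b)] → w = 0.88
R2: above=0.92, hovering=0.88; AND[min(a, b)] → w = 0.88
R3: above=0.92, sinking=0.15; AND[min(a, b)] → w = 0.15
R4: above=0.92, ¬hovering=1−0.88=0.12; AND[min(a, b)] → w = 0.12
Rules with consequent 'slow': {R2, R4} → strengths 0.88, 0.12
Aggregate via t-conorm [max(a, b)]: 0.88

0.88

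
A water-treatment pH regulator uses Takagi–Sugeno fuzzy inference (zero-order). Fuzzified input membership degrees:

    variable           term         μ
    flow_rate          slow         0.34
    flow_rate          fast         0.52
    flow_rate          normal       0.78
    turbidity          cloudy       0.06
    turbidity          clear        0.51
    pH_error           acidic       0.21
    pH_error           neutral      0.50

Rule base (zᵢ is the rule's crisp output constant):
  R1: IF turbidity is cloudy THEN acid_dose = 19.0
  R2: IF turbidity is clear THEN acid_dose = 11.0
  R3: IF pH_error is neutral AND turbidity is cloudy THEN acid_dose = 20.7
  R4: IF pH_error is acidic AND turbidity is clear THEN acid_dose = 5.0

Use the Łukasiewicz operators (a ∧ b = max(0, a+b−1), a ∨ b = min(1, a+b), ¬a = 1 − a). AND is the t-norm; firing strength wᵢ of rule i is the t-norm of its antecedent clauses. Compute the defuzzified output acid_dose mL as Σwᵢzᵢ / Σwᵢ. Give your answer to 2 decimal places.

R1 (z=19.0): cloudy=0.06 → w = 0.06
R2 (z=11.0): clear=0.51 → w = 0.51
R3 (z=20.7): neutral=0.50, cloudy=0.06; AND[max(0, a+b−1)] → w = 0.00
R4 (z=5.0): acidic=0.21, clear=0.51; AND[max(0, a+b−1)] → w = 0.00
Weighted average = (0.06·19.0 + 0.51·11.0 + 0.00·20.7 + 0.00·5.0) / (0.06 + 0.51 + 0.00 + 0.00)
  = 6.7500 / 0.5700 = 11.84

11.84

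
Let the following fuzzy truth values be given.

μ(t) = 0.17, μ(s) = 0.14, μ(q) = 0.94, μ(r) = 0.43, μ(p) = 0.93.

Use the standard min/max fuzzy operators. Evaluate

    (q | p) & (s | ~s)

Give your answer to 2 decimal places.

q | p = max(a, b) on (0.94, 0.93) = 0.94
~s = 1 − 0.14 = 0.86
s | ~s = max(a, b) on (0.14, 0.86) = 0.86
(q | p) & (s | ~s) = min(a, b) on (0.94, 0.86) = 0.86

0.86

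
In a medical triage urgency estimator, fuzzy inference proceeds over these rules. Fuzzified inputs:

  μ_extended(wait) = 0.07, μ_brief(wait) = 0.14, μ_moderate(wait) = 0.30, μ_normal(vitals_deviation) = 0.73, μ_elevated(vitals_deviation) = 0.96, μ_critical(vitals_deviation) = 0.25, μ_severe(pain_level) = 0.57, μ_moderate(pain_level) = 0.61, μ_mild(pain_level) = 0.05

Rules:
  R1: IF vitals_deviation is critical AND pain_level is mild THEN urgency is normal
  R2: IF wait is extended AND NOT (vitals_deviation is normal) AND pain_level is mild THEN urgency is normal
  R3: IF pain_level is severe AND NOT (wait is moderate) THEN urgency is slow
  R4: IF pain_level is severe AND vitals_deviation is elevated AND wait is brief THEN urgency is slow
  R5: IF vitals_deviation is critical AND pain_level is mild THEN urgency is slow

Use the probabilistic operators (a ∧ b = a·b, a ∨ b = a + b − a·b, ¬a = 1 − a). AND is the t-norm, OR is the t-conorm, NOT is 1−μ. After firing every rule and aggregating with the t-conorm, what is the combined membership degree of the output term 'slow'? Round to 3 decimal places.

R1: critical=0.25, mild=0.05; AND[a·b] → w = 0.0125
R2: extended=0.07, ¬normal=1−0.73=0.27, mild=0.05; AND[a·b] → w = 0.0009
R3: severe=0.57, ¬moderate=1−0.30=0.70; AND[a·b] → w = 0.3990
R4: severe=0.57, elevated=0.96, brief=0.14; AND[a·b] → w = 0.0766
R5: critical=0.25, mild=0.05; AND[a·b] → w = 0.0125
Rules with consequent 'slow': {R3, R4, R5} → strengths 0.3990, 0.0766, 0.0125
Aggregate via t-conorm [a + b − a·b]: 0.4520

0.452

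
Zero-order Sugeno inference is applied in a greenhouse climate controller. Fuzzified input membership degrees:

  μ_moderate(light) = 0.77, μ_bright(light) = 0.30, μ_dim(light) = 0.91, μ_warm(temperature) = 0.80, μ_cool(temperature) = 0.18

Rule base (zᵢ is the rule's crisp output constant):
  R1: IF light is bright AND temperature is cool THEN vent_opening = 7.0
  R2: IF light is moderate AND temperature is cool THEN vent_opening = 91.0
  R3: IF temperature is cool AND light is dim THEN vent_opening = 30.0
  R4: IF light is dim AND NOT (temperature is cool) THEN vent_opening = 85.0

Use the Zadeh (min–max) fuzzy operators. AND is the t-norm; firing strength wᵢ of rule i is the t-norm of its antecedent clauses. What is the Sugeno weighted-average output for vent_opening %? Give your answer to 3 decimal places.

68.191

R1 (z=7.0): bright=0.30, cool=0.18; AND[min(a, b)] → w = 0.18
R2 (z=91.0): moderate=0.77, cool=0.18; AND[min(a, b)] → w = 0.18
R3 (z=30.0): cool=0.18, dim=0.91; AND[min(a, b)] → w = 0.18
R4 (z=85.0): dim=0.91, ¬cool=1−0.18=0.82; AND[min(a, b)] → w = 0.82
Weighted average = (0.18·7.0 + 0.18·91.0 + 0.18·30.0 + 0.82·85.0) / (0.18 + 0.18 + 0.18 + 0.82)
  = 92.7400 / 1.3600 = 68.191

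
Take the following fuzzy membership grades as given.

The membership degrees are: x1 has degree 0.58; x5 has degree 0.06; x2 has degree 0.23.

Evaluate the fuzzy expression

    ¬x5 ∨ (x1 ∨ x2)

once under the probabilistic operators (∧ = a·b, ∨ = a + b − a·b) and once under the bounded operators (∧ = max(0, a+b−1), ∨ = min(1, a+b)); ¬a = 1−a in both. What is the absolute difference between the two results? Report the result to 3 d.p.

0.019

Under probabilistic:
  ¬x5 = 1 − 0.0600 = 0.9400
  x1 ∨ x2 = a + b − a·b on (0.5800, 0.2300) = 0.6766
  ¬x5 ∨ (x1 ∨ x2) = a + b − a·b on (0.9400, 0.6766) = 0.9806
  → value = 0.9806
Under bounded:
  ¬x5 = 1 − 0.06 = 0.94
  x1 ∨ x2 = min(1, a+b) on (0.58, 0.23) = 0.81
  ¬x5 ∨ (x1 ∨ x2) = min(1, a+b) on (0.94, 0.81) = 1.00
  → value = 1.0000
|0.9806 − 1.0000| = 0.019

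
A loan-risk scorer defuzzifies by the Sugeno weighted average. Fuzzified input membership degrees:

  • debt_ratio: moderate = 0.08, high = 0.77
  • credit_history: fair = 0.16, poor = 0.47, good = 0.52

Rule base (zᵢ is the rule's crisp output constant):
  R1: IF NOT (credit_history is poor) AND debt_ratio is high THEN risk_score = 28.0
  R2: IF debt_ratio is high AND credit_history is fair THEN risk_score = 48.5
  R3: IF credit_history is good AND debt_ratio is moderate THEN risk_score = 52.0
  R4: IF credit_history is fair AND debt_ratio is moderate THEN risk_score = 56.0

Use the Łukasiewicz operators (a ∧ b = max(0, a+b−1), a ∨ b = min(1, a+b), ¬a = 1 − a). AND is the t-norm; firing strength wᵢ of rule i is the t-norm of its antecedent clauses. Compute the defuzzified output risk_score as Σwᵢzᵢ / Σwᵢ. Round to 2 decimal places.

28.00

R1 (z=28.0): ¬poor=1−0.47=0.53, high=0.77; AND[max(0, a+b−1)] → w = 0.30
R2 (z=48.5): high=0.77, fair=0.16; AND[max(0, a+b−1)] → w = 0.00
R3 (z=52.0): good=0.52, moderate=0.08; AND[max(0, a+b−1)] → w = 0.00
R4 (z=56.0): fair=0.16, moderate=0.08; AND[max(0, a+b−1)] → w = 0.00
Weighted average = (0.30·28.0 + 0.00·48.5 + 0.00·52.0 + 0.00·56.0) / (0.30 + 0.00 + 0.00 + 0.00)
  = 8.4000 / 0.3000 = 28.00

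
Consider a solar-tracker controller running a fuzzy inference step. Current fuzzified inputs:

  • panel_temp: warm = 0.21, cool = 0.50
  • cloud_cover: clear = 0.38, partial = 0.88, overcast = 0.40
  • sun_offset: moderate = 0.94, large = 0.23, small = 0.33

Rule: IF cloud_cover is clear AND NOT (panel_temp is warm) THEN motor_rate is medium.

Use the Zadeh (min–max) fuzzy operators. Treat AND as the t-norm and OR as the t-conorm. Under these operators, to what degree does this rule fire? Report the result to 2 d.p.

0.38

firing strength: clear=0.38, ¬warm=1−0.21=0.79; AND[min(a, b)] → w = 0.38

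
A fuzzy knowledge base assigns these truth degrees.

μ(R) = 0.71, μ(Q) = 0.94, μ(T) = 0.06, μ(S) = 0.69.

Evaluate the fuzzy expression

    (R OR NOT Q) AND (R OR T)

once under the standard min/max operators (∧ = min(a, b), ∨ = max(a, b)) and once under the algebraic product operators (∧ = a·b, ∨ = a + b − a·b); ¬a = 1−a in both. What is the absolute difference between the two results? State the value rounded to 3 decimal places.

Under standard min/max:
  NOT Q = 1 − 0.94 = 0.06
  R OR NOT Q = max(a, b) on (0.71, 0.06) = 0.71
  R OR T = max(a, b) on (0.71, 0.06) = 0.71
  (R OR NOT Q) AND (R OR T) = min(a, b) on (0.71, 0.71) = 0.71
  → value = 0.7100
Under algebraic product:
  NOT Q = 1 − 0.9400 = 0.0600
  R OR NOT Q = a + b − a·b on (0.7100, 0.0600) = 0.7274
  R OR T = a + b − a·b on (0.7100, 0.0600) = 0.7274
  (R OR NOT Q) AND (R OR T) = a·b on (0.7274, 0.7274) = 0.5291
  → value = 0.5291
|0.7100 − 0.5291| = 0.181

0.181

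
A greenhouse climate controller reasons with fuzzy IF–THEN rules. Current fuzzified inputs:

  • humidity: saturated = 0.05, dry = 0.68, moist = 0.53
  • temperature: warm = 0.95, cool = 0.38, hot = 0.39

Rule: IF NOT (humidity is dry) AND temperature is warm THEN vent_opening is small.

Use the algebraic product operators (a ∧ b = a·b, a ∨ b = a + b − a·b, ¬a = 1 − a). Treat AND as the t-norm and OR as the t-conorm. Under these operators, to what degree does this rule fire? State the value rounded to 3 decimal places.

firing strength: ¬dry=1−0.68=0.32, warm=0.95; AND[a·b] → w = 0.3040

0.304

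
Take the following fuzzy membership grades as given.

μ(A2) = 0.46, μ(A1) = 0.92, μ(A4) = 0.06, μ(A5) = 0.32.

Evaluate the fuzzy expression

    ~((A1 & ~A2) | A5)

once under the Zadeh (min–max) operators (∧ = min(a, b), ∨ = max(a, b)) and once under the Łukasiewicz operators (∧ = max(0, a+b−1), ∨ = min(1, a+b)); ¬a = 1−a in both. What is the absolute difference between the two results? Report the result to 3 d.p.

0.240

Under Zadeh (min–max):
  ~A2 = 1 − 0.46 = 0.54
  A1 & ~A2 = min(a, b) on (0.92, 0.54) = 0.54
  (A1 & ~A2) | A5 = max(a, b) on (0.54, 0.32) = 0.54
  ~((A1 & ~A2) | A5) = 1 − 0.54 = 0.46
  → value = 0.4600
Under Łukasiewicz:
  ~A2 = 1 − 0.46 = 0.54
  A1 & ~A2 = max(0, a+b−1) on (0.92, 0.54) = 0.46
  (A1 & ~A2) | A5 = min(1, a+b) on (0.46, 0.32) = 0.78
  ~((A1 & ~A2) | A5) = 1 − 0.78 = 0.22
  → value = 0.2200
|0.4600 − 0.2200| = 0.240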